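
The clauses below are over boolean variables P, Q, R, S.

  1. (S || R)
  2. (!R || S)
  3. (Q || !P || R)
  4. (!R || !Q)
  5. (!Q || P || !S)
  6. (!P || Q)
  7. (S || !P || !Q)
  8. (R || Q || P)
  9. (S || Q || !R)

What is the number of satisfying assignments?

2

Satisfying assignments:
  P=F Q=F R=T S=T
  P=T Q=T R=F S=T
Count: 2.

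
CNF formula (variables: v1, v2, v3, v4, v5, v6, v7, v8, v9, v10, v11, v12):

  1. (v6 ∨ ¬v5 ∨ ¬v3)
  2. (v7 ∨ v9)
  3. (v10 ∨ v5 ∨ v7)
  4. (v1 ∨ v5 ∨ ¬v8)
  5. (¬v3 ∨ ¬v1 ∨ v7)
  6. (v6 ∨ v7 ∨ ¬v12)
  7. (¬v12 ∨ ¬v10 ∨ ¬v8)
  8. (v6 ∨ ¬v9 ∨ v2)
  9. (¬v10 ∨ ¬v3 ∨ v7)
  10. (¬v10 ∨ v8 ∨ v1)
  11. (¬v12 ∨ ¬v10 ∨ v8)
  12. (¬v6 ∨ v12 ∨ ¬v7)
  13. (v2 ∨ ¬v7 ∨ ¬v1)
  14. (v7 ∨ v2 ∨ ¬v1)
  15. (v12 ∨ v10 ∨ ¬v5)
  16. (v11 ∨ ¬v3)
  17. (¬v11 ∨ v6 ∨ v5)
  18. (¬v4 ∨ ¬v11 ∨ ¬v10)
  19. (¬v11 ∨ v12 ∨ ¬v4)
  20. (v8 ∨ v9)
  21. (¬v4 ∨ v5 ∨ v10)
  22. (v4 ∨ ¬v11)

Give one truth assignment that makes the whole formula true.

v2 occurs only positively in the remaining clauses — set v2 = True.
Pure literal: v3 appears only negated; assign v3 = False.
Branch on v1: take v1 = False.
Try v4 = False.
  then v11 is forced to False.
Branch on v5: take v5 = True.
The remaining clauses are satisfied by v6 = True, v7 = False, v8 = True, v9 = True, v10 = False, v12 = True.
Every clause has at least one true literal under this assignment.

v1=F  v2=T  v3=F  v4=F  v5=T  v6=T  v7=F  v8=T  v9=T  v10=F  v11=F  v12=T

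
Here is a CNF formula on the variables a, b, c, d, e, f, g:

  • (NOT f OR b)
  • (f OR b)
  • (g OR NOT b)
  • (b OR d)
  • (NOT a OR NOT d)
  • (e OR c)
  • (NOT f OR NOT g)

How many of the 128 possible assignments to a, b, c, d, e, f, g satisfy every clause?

9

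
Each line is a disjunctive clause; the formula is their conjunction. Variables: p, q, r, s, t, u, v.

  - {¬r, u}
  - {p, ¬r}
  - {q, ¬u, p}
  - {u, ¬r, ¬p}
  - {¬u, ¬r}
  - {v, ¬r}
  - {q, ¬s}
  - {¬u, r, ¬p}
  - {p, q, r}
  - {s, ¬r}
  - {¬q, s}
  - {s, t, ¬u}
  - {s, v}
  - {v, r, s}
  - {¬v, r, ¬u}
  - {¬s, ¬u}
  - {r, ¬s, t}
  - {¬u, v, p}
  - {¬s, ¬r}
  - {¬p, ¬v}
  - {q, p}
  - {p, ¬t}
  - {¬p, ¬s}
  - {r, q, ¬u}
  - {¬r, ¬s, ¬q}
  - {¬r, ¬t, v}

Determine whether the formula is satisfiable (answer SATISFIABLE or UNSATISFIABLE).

r = True:
  propagation gives u=True; an empty clause results — contradiction.
r = False:
  p = True:
    propagation gives u=False, v=False, s=True; an empty clause results — contradiction.
  p = False:
    propagation gives q=True, s=True, u=False, t=True; an empty clause results — contradiction.
Every branch closes, so no satisfying assignment exists.

UNSATISFIABLE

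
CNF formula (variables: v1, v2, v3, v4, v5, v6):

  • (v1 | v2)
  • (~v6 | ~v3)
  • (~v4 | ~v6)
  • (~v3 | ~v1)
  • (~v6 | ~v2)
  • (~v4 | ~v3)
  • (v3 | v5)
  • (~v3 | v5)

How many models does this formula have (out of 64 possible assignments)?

8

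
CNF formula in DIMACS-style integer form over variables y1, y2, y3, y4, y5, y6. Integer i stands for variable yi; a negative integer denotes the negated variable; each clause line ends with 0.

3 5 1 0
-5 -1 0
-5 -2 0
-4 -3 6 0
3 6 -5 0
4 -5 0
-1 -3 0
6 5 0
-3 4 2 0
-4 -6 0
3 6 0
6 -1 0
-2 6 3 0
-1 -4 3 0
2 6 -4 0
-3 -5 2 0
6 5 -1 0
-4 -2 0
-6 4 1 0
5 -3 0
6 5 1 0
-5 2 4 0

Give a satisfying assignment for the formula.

Branch on y1: take y1 = True.
  then y5 is forced to False.
  then y3 is forced to False.
  then y6 is forced to True.
  then y4 is forced to False.
y2 is now unconstrained; take y2 = True.
Every clause has at least one true literal under this assignment.
Check each clause:
  1. (y1 \/ y5 \/ y3) — y1 is true.
  2. (~y5 \/ ~y1) — ~y5 is true.
  3. (~y2 \/ ~y5) — ~y5 is true.
  4. (~y4 \/ y6 \/ ~y3) — ~y4 is true.
  5. (y3 \/ y6 \/ ~y5) — y6 is true.
  6. (y4 \/ ~y5) — ~y5 is true.
  7. (~y3 \/ ~y1) — ~y3 is true.
  8. (y6 \/ y5) — y6 is true.
  9. (y4 \/ ~y3 \/ y2) — y2 is true.
  10. (~y4 \/ ~y6) — ~y4 is true.
  11. (y6 \/ y3) — y6 is true.
  12. (~y1 \/ y6) — y6 is true.
  13. (~y2 \/ y6 \/ y3) — y6 is true.
  14. (~y4 \/ y3 \/ ~y1) — ~y4 is true.
  15. (y2 \/ ~y4 \/ y6) — y2 is true.
  16. (y2 \/ ~y5 \/ ~y3) — y2 is true.
  17. (y6 \/ y5 \/ ~y1) — y6 is true.
  18. (~y2 \/ ~y4) — ~y4 is true.
  19. (y4 \/ ~y6 \/ y1) — y1 is true.
  20. (y5 \/ ~y3) — ~y3 is true.
  21. (y1 \/ y6 \/ y5) — y1 is true.
  22. (y2 \/ ~y5 \/ y4) — y2 is true.

y1 = True, y2 = True, y3 = False, y4 = False, y5 = False, y6 = True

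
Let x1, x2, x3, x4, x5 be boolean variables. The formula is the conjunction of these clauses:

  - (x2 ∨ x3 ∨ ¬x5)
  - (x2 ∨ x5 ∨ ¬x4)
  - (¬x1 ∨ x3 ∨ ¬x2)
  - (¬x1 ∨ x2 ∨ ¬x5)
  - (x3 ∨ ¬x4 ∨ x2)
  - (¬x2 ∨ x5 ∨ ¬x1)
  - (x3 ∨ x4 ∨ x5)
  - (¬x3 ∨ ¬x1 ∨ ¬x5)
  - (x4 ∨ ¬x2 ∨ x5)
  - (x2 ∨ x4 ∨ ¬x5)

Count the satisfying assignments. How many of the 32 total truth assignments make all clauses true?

Split on x2, then x5.
  x2=T, x5=T: remaining (x1,x3,x4) ∈ {(F,F,F); (F,F,T); (F,T,F); (F,T,T)} — 4.
  x2=T, x5=F: remaining (x1,x3,x4) ∈ {(F,F,T); (F,T,T)} — 2.
  x2=F, x5=T: remaining (x1,x3,x4) ∈ {(F,T,T)} — 1.
  x2=F, x5=F: remaining (x1,x3,x4) ∈ {(F,T,F); (T,T,F)} — 2.
Total: 4 + 2 + 1 + 2 = 9.

9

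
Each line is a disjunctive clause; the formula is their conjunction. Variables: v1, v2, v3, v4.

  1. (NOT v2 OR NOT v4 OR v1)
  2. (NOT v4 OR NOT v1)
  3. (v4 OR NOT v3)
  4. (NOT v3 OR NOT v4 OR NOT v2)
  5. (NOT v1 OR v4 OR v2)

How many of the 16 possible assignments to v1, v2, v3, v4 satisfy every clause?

5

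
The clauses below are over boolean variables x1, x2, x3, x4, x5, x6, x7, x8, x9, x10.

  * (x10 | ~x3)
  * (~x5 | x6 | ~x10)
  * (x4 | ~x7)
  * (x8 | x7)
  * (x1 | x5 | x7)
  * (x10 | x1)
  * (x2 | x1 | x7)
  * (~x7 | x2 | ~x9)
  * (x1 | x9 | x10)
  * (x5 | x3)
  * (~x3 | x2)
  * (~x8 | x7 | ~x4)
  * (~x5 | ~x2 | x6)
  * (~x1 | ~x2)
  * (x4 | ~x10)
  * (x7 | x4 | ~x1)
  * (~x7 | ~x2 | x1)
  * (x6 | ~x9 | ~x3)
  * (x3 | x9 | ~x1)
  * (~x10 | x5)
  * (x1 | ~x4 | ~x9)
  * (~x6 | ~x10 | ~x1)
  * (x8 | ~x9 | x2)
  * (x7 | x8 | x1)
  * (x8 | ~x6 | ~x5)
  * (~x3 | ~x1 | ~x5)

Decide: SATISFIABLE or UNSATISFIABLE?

SATISFIABLE

Set x1 = False and propagate.
  then x10 is forced to True.
  then x4 is forced to True.
  then x5 is forced to True.
  then x6 is forced to True.
  then x9 is forced to False.
  then x8 is forced to True.
  then x7 is forced to True.
  then x2 is forced to False.
  then x3 is forced to False.
So x1=0, x2=0, x3=0, x4=1, x5=1, x6=1, x7=1, x8=1, x9=0, x10=1 is a satisfying assignment.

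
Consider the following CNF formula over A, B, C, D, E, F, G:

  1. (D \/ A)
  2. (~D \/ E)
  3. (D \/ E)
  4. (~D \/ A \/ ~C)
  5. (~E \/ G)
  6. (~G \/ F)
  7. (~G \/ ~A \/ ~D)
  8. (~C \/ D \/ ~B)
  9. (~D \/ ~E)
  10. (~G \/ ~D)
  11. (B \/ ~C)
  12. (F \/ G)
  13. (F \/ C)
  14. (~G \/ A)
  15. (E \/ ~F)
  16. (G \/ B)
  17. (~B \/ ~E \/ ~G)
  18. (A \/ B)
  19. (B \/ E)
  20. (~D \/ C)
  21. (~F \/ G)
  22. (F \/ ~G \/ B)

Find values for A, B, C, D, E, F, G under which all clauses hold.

Set A = True and propagate.
Set B = False and propagate.
  then C is forced to False.
  then F is forced to True.
  then E is forced to True.
  then G is forced to True.
  then D is forced to False.
Every clause has at least one true literal under this assignment.

A=True  B=False  C=False  D=False  E=True  F=True  G=True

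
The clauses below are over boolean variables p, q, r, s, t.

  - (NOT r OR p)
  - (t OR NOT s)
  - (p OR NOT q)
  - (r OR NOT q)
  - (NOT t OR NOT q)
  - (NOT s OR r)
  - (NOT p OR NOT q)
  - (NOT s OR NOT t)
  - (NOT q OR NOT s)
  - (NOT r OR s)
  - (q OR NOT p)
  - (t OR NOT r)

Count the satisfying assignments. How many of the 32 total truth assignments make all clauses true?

2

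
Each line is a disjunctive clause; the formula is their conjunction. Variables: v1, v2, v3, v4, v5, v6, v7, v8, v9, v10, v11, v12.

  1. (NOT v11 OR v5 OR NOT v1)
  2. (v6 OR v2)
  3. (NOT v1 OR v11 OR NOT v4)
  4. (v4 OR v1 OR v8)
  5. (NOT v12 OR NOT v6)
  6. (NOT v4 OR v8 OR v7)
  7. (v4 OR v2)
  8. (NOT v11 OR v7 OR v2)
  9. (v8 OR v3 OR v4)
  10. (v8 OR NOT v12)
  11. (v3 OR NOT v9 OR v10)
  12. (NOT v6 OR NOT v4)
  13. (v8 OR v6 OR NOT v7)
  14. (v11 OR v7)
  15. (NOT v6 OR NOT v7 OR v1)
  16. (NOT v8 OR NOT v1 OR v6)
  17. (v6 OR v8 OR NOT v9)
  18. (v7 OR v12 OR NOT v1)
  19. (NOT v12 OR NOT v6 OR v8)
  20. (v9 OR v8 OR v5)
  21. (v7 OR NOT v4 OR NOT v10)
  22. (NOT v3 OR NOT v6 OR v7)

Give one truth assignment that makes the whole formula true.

v1=F  v2=T  v3=T  v4=F  v5=T  v6=F  v7=T  v8=T  v9=T  v10=T  v11=T  v12=T

v2 occurs only positively in the remaining clauses — set v2 = True.
Pure literal: v5 appears only positively; assign v5 = True.
Branch on v1: take v1 = False.
Try v3 = True.
Try v4 = False.
  then v8 is forced to True.
The remaining clauses are satisfied by v6 = False, v7 = True, v9 = True, v10 = True, v11 = True, v12 = True.
Every clause has at least one true literal under this assignment.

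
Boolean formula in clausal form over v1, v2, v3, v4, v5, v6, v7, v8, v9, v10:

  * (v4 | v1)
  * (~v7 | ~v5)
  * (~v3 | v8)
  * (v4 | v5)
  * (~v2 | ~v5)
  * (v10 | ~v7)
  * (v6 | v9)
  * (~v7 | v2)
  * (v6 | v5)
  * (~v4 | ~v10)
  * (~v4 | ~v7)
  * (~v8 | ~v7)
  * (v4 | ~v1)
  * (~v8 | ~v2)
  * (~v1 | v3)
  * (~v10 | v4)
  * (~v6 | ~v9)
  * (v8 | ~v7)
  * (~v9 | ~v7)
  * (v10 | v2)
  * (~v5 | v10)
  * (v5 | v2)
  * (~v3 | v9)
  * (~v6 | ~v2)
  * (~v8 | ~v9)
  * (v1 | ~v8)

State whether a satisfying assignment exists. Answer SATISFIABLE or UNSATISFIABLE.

v7 = True:
  propagation gives v5=False, v4=True; an empty clause results — contradiction.
v7 = False:
  v2 = True:
    propagation gives v5=False, v4=True, v6=True; an empty clause results — contradiction.
  v2 = False:
    propagation gives v10=True, v4=False; an empty clause results — contradiction.
Every branch closes, so no satisfying assignment exists.

UNSATISFIABLE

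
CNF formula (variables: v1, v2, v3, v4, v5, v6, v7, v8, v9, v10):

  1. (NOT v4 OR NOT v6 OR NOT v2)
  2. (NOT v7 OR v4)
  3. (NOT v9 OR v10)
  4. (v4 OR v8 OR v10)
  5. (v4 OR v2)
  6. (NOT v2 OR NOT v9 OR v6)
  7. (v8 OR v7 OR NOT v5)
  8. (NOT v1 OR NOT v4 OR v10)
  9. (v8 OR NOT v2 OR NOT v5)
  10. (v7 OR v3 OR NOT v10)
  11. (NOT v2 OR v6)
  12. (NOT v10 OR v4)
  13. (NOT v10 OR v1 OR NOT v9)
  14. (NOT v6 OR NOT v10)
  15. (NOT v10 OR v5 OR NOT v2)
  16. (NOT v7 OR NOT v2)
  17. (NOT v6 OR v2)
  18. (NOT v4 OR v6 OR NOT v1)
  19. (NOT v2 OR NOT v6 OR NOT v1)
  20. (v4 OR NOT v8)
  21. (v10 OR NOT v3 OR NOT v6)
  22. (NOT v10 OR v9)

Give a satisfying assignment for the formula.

Branch on v1: take v1 = False.
The remaining clauses are satisfied by v2 = False, v3 = True, v4 = True, v5 = True, v6 = False, v7 = True, v8 = False, v9 = False, v10 = False.

v1=False, v2=False, v3=True, v4=True, v5=True, v6=False, v7=True, v8=False, v9=False, v10=False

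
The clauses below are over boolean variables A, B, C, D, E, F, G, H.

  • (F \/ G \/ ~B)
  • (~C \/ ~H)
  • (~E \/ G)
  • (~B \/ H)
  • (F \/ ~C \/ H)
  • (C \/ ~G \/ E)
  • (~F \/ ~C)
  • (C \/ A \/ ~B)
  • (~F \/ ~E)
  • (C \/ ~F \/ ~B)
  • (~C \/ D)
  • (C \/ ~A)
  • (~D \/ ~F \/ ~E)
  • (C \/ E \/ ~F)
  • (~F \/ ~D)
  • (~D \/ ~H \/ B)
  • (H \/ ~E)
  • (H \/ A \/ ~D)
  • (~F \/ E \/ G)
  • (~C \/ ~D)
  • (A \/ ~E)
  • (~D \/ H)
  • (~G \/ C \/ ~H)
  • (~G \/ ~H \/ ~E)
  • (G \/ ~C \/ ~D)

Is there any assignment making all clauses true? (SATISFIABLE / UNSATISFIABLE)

SATISFIABLE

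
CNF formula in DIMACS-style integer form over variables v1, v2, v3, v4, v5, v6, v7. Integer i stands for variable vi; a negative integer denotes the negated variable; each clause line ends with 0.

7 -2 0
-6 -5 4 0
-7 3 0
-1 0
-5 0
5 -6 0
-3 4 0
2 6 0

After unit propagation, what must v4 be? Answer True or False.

Unit clause (!v1) sets v1 = False.
Unit clause (!v5) sets v5 = False.
In (!v6 || v5), v5 is now false; !v6 must hold, so v6 = False.
(v6 || v2): since v6 = False, the clause reduces to (v2). v2 = True.
In (!v2 || v7), !v2 is now false; v7 must hold, so v7 = True.
(v3 || !v7) with v7 = True leaves only v3, so v3 = True.
From (v4 || !v3) and v3 = True: v4 = True.

True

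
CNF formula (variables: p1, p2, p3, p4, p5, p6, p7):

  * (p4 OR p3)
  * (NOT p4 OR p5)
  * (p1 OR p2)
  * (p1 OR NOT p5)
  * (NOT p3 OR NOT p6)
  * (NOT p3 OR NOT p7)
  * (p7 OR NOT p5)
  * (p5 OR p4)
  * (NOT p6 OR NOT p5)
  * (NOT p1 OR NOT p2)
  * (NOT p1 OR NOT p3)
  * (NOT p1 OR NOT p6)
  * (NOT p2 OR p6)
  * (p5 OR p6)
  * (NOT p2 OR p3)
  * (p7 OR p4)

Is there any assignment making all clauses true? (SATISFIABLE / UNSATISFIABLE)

Branch on p1: take p1 = True.
  then p2 is forced to False.
  then p3 is forced to False.
  then p4 is forced to True.
  then p5 is forced to True.
  then p7 is forced to True.
  then p6 is forced to False.
Every clause has at least one true literal under this assignment.
So p1=T  p2=F  p3=F  p4=T  p5=T  p6=F  p7=T is a satisfying assignment.

SATISFIABLE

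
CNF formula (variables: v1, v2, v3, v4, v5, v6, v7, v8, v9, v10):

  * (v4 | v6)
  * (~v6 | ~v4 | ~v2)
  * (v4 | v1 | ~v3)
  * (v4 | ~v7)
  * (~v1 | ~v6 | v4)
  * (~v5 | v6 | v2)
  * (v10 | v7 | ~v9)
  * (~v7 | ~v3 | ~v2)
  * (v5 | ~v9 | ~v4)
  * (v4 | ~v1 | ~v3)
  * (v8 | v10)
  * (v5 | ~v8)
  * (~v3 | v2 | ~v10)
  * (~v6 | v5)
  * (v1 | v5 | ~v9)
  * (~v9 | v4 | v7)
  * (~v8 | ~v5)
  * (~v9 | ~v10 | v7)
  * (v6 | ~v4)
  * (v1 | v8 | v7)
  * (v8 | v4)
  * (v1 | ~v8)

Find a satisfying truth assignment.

Pure literal: v3 appears only negated; assign v3 = False.
v9 occurs only negated in the remaining clauses — set v9 = False.
Try v1 = False.
  then v8 is forced to False.
  then v10 is forced to True.
  then v7 is forced to True.
  then v4 is forced to True.
  then v6 is forced to True.
  then v2 is forced to False.
  then v5 is forced to True.
Every clause has at least one true literal under this assignment.
Check each clause:
  1. (v6 | v4) — v4 is true.
  2. (~v4 | ~v6 | ~v2) — ~v2 is true.
  3. (v1 | ~v3 | v4) — v4 is true.
  4. (v4 | ~v7) — v4 is true.
  5. (v4 | ~v1 | ~v6) — v4 is true.
  6. (~v5 | v2 | v6) — v6 is true.
  7. (v10 | v7 | ~v9) — v10 is true.
  8. (~v3 | ~v2 | ~v7) — ~v3 is true.
  9. (~v4 | ~v9 | v5) — v5 is true.
  10. (~v3 | v4 | ~v1) — v4 is true.
  11. (v8 | v10) — v10 is true.
  12. (v5 | ~v8) — ~v8 is true.
  13. (~v10 | v2 | ~v3) — ~v3 is true.
  14. (v5 | ~v6) — v5 is true.
  15. (~v9 | v1 | v5) — v5 is true.
  16. (v4 | ~v9 | v7) — ~v9 is true.
  17. (~v8 | ~v5) — ~v8 is true.
  18. (~v9 | ~v10 | v7) — ~v9 is true.
  19. (~v4 | v6) — v6 is true.
  20. (v7 | v8 | v1) — v7 is true.
  21. (v8 | v4) — v4 is true.
  22. (v1 | ~v8) — ~v8 is true.

v1 = 0, v2 = 0, v3 = 0, v4 = 1, v5 = 1, v6 = 1, v7 = 1, v8 = 0, v9 = 0, v10 = 1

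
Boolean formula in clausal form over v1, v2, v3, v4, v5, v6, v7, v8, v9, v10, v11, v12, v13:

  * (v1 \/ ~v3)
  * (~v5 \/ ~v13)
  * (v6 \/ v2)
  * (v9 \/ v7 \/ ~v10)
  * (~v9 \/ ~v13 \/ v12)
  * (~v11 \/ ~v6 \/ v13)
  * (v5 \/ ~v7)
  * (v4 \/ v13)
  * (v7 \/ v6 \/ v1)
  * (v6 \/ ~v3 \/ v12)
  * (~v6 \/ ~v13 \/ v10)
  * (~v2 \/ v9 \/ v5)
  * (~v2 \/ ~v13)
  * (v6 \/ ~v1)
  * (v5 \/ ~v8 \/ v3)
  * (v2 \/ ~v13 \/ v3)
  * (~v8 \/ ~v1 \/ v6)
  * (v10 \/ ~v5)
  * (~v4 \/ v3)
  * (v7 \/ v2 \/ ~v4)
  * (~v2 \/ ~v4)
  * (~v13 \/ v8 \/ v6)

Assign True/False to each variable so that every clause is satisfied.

v1=True, v2=False, v3=True, v4=True, v5=True, v6=True, v7=True, v8=True, v9=True, v10=True, v11=False, v12=False, v13=False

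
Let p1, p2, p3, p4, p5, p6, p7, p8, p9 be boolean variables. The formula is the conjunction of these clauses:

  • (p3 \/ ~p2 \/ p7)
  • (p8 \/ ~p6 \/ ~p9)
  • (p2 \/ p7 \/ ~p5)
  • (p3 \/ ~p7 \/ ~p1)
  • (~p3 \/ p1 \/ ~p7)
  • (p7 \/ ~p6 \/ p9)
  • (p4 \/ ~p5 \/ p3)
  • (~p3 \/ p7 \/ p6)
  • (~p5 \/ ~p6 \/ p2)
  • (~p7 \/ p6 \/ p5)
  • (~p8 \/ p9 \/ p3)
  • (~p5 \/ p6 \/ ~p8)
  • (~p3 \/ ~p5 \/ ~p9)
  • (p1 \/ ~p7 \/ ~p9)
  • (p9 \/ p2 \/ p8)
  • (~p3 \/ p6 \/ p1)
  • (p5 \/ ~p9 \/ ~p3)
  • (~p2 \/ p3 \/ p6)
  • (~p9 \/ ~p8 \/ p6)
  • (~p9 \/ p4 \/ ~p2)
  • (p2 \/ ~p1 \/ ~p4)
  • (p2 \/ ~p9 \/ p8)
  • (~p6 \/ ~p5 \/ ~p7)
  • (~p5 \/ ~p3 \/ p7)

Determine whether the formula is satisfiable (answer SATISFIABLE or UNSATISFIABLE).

SATISFIABLE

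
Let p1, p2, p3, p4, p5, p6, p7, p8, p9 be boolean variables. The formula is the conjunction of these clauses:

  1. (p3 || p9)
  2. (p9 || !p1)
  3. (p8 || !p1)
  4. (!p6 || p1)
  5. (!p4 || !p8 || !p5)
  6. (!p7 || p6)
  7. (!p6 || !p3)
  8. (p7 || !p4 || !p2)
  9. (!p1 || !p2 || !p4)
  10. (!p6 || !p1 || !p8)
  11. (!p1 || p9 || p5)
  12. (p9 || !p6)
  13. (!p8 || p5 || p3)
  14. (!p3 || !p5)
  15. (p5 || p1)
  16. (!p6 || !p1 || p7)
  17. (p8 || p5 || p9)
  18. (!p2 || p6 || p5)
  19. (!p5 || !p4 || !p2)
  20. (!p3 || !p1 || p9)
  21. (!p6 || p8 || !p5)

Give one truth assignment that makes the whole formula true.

p1 = 0, p2 = 0, p3 = 0, p4 = 1, p5 = 1, p6 = 0, p7 = 0, p8 = 0, p9 = 1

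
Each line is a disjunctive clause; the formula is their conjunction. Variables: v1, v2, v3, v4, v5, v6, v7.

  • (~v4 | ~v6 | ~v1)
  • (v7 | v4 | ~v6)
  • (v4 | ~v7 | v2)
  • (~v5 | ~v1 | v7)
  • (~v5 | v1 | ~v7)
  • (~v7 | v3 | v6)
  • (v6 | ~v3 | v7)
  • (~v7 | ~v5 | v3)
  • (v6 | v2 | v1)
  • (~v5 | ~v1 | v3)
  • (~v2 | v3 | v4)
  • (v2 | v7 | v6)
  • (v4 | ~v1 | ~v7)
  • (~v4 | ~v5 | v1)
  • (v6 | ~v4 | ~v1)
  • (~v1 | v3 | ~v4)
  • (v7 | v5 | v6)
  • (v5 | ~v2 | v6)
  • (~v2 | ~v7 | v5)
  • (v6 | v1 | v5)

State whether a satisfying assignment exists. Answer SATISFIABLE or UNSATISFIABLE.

SATISFIABLE

Branch on v1: take v1 = False.
The remaining clauses are satisfied by v2 = False, v3 = False, v4 = True, v5 = False, v6 = True, v7 = False.
Every clause has at least one true literal under this assignment.
So v1 = F, v2 = F, v3 = F, v4 = T, v5 = F, v6 = T, v7 = F is a satisfying assignment.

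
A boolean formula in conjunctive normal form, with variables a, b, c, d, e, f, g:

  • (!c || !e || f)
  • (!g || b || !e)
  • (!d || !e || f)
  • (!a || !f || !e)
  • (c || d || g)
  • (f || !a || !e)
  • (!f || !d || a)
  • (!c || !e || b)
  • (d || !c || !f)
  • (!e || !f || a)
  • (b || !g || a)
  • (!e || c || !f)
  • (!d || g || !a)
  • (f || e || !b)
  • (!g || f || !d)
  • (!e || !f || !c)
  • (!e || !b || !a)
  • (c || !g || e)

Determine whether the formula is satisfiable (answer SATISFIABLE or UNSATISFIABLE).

SATISFIABLE

Try a = False.
Try b = False.
  then g is forced to False.
The remaining clauses are satisfied by c = True, d = False, e = False, f = False.
Every clause has at least one true literal under this assignment.
So a=False  b=False  c=True  d=False  e=False  f=False  g=False is a satisfying assignment.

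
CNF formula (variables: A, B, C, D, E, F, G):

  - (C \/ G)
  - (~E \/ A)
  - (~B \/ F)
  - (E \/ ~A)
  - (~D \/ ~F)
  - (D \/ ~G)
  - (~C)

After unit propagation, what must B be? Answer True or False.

Unit clause (~C) sets C = False.
From (C \/ G) and C = False: G = True.
(D \/ ~G): since G = True, the clause reduces to (D). D = True.
In (~D \/ ~F), ~D is now false; ~F must hold, so F = False.
In (~B \/ F), F is now false; ~B must hold, so B = False.

False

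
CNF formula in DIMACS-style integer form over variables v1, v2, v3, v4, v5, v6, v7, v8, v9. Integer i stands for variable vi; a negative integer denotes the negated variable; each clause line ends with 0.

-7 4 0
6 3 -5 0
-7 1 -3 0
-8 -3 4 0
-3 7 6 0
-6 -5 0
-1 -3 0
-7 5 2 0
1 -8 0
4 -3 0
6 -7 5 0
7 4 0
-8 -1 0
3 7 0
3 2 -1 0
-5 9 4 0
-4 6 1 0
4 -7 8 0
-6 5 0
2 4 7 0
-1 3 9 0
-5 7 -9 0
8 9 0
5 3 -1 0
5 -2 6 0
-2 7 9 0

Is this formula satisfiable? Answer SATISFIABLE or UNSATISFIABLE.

v7 = True:
  v1 = True:
    propagation gives v3=False, v8=False, v2=True, v9=True; an empty clause results — contradiction.
  v1 = False:
    propagation gives v3=False, v8=False, v6=True, v5=False; an empty clause results — contradiction.
v7 = False:
  propagation gives v4=True, v3=True, v6=True, v5=False; an empty clause results — contradiction.
Every branch closes, so no satisfying assignment exists.

UNSATISFIABLE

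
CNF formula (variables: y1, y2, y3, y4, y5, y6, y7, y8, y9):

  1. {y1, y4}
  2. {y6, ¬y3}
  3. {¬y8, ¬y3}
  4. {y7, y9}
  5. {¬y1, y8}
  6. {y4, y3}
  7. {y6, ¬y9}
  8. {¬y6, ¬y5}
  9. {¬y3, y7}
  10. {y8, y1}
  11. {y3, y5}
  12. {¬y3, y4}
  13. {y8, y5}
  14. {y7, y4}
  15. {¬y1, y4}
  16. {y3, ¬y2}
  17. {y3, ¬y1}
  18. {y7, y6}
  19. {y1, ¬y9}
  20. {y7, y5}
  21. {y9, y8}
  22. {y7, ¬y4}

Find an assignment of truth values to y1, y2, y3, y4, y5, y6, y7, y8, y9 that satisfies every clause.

y1=False, y2=False, y3=False, y4=True, y5=True, y6=False, y7=True, y8=True, y9=False

Pure literal: y2 appears only negated; assign y2 = False.
y7 occurs only positively in the remaining clauses — set y7 = True.
Branch on y1: take y1 = False.
  then y4 is forced to True.
  then y8 is forced to True.
  then y3 is forced to False.
  then y5 is forced to True.
  then y6 is forced to False.
  then y9 is forced to False.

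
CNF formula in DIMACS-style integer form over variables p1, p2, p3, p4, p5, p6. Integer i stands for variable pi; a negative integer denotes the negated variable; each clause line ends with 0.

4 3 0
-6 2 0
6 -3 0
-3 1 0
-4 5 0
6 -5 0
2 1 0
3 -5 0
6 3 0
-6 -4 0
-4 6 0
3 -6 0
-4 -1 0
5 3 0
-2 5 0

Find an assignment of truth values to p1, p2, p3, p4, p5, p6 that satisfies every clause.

Set p1 = True and propagate.
  then p4 is forced to False.
  then p3 is forced to True.
  then p6 is forced to True.
  then p2 is forced to True.
  then p5 is forced to True.

p1=True, p2=True, p3=True, p4=False, p5=True, p6=True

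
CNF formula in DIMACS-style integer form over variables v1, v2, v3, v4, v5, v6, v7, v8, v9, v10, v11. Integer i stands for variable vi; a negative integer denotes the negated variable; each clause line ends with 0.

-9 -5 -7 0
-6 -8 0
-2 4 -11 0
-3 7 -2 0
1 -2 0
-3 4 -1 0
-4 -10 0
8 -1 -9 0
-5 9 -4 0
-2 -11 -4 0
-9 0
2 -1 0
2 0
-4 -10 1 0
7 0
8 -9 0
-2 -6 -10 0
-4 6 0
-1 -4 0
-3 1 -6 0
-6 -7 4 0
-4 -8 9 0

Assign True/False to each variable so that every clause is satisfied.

Unit propagation: (¬v9) forces v9 = False.
(v2) is a unit clause, so v2 = True.
Unit propagation: (v1) forces v1 = True.
Unit propagation: (v7) forces v7 = True.
(¬v4) is a unit clause, so v4 = False.
Unit propagation: (¬v11) forces v11 = False.
The clause (¬v3) is unit: v3 must be False.
The clause (¬v6) is unit: v6 must be False.
v5, v8, v10 are now unconstrained; take v5 = False, v8 = True, v10 = True.
Every clause has at least one true literal under this assignment.

v1=T, v2=T, v3=F, v4=F, v5=F, v6=F, v7=T, v8=T, v9=F, v10=T, v11=F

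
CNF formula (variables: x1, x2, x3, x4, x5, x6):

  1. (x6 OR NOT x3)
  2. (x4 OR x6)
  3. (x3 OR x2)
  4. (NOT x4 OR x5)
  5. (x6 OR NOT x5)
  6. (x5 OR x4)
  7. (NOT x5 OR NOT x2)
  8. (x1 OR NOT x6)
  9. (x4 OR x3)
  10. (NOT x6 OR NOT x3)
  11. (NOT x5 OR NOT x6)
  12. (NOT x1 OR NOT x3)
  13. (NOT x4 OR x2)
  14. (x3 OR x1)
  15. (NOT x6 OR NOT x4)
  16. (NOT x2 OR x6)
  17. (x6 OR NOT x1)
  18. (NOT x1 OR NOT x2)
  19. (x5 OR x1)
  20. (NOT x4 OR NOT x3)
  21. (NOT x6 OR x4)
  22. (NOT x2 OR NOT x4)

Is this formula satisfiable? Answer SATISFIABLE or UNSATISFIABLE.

UNSATISFIABLE

x6 = True:
  propagation gives x1=True, x3=False, x2=True; an empty clause results — contradiction.
x6 = False:
  propagation gives x3=False, x4=True, x2=True; an empty clause results — contradiction.
Every branch closes, so no satisfying assignment exists.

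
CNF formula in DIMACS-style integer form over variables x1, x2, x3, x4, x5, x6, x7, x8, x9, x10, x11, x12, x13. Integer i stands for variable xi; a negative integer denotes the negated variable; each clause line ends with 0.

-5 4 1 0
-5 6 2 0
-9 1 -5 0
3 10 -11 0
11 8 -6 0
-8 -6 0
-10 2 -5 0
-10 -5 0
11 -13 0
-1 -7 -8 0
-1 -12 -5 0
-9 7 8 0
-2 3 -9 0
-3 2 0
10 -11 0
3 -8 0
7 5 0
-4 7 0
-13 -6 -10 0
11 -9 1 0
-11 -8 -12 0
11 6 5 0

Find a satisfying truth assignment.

x12 occurs only negated in the remaining clauses — set x12 = False.
Branch on x1: take x1 = False.
Branch on x2: take x2 = True.
For the remaining variables, x3 = True, x4 = False, x5 = False, x6 = False, x7 = True, x8 = True, x9 = True, x10 = True, x11 = True, x13 = True works.

x1=F, x2=T, x3=T, x4=F, x5=F, x6=F, x7=T, x8=T, x9=T, x10=T, x11=T, x12=F, x13=T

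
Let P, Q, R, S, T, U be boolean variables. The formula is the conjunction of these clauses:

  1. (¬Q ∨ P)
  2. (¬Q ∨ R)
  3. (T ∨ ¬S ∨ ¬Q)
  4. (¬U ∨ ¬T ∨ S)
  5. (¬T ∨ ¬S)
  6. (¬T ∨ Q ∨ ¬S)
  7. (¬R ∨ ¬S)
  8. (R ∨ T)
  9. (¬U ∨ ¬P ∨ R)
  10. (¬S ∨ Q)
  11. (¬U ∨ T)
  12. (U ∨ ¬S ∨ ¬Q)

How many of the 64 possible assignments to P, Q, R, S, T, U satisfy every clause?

The models are:
  P=F Q=F R=F S=F T=T U=F
  P=F Q=F R=T S=F T=F U=F
  P=F Q=F R=T S=F T=T U=F
  P=T Q=F R=F S=F T=T U=F
  P=T Q=F R=T S=F T=F U=F
  P=T Q=F R=T S=F T=T U=F
  P=T Q=T R=T S=F T=F U=F
  P=T Q=T R=T S=F T=T U=F
Count: 8.

8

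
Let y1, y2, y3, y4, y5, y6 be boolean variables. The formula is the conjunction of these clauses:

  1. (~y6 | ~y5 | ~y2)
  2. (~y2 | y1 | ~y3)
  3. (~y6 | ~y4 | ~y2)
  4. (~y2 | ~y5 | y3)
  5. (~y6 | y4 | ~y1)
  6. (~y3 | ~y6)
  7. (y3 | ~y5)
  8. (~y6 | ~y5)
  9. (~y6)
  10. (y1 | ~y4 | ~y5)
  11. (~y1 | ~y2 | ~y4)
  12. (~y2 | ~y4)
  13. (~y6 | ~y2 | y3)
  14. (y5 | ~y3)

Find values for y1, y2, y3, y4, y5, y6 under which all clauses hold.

The clause (~y6) is unit: y6 must be False.
y2 occurs only negated in the remaining clauses — set y2 = False.
Pure literal: y4 appears only negated; assign y4 = False.
Branch on y3: take y3 = False.
  then y5 is forced to False.
y1 is now unconstrained; take y1 = True.
Every clause has at least one true literal under this assignment.

y1=1, y2=0, y3=0, y4=0, y5=0, y6=0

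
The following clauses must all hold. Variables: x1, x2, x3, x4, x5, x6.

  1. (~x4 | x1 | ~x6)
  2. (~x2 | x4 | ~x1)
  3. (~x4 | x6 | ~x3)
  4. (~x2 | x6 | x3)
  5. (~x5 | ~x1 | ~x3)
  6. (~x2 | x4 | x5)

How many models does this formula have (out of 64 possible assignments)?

27

Case analysis on x4 and x1:
  x4=T, x1=T: 8 of the 16 assignments to (x2,x3,x5,x6) work.
  x4=T, x1=F: remaining (x2,x3,x5,x6) ∈ {(F,F,F,F); (F,F,T,F)} — 2.
  x4=F, x1=T: x6 free; 3 ways for (x2,x3,x5) × 2^1 = 6.
  x4=F, x1=F: 11 of the 16 assignments to (x2,x3,x5,x6) work.
Total: 8 + 2 + 6 + 11 = 27.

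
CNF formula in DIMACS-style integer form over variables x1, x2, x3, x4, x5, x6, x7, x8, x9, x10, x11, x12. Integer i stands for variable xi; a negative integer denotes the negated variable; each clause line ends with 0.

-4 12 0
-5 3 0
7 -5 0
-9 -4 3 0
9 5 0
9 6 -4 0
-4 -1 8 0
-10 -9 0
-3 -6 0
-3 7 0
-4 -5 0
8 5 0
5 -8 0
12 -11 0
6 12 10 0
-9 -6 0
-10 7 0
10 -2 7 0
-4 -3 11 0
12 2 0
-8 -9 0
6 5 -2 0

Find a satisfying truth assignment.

Pure literal: x4 appears only negated; assign x4 = False.
x7 occurs only positively in the remaining clauses — set x7 = True.
Try x2 = True.
Try x3 = True.
  then x6 is forced to False.
  then x5 is forced to True.
Try x8 = False.
For the remaining variables, x1 = True, x9 = False, x10 = False, x11 = True, x12 = True works.
Every clause has at least one true literal under this assignment.

x1=T, x2=T, x3=T, x4=F, x5=T, x6=F, x7=T, x8=F, x9=F, x10=F, x11=T, x12=T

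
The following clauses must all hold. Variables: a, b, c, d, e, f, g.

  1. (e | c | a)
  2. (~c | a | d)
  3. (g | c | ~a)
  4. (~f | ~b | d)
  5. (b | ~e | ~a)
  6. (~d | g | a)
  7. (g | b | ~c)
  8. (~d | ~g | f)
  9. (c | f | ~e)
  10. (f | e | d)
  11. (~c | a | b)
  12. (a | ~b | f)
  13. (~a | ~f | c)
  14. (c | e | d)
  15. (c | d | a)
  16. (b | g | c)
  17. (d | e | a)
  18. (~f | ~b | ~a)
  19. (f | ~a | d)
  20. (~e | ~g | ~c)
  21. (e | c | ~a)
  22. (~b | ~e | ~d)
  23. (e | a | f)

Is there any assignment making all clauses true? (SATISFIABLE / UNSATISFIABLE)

Try a = False.
Set b = False and propagate.
  then c is forced to False.
  then e is forced to True.
  then f is forced to True.
  then d is forced to True.
  then g is forced to True.
Every clause has at least one true literal under this assignment.
So a=F, b=F, c=F, d=T, e=T, f=T, g=T is a satisfying assignment.

SATISFIABLE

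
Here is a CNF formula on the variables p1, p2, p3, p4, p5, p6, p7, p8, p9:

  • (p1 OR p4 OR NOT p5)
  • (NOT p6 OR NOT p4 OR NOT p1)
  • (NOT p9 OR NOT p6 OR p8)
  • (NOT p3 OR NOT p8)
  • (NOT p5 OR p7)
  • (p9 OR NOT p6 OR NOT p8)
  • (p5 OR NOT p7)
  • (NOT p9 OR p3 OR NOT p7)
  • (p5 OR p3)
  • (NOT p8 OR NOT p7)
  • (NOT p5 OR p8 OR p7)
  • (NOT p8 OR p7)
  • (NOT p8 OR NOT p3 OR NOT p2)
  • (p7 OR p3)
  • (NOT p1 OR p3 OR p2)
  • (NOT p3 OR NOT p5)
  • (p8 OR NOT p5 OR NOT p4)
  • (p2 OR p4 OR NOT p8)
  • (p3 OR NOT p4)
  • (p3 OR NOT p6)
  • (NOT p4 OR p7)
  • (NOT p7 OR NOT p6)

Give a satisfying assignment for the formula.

Pure literal: p6 appears only negated; assign p6 = False.
Branch on p1: take p1 = False.
Branch on p2: take p2 = True.
Set p3 = True and propagate.
  then p8 is forced to False.
  then p5 is forced to False.
  then p7 is forced to False.
  then p4 is forced to False.
p9 is now unconstrained; take p9 = False.
Every clause has at least one true literal under this assignment.

p1=False, p2=True, p3=True, p4=False, p5=False, p6=False, p7=False, p8=False, p9=False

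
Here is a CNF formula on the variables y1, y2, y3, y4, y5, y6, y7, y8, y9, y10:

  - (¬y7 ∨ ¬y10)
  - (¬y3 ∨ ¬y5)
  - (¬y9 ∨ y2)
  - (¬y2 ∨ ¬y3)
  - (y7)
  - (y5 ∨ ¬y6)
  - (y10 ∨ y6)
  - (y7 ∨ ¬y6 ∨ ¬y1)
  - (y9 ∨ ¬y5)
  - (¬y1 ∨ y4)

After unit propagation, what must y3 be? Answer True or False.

(y7) is a unit clause: y7 = True.
(¬y10 ∨ ¬y7): since y7 = True, the clause reduces to (¬y10). y10 = False.
From (y6 ∨ y10) and y10 = False: y6 = True.
(¬y6 ∨ y5) with y6 = True leaves only y5, so y5 = True.
From (¬y3 ∨ ¬y5) and y5 = True: y3 = False.

False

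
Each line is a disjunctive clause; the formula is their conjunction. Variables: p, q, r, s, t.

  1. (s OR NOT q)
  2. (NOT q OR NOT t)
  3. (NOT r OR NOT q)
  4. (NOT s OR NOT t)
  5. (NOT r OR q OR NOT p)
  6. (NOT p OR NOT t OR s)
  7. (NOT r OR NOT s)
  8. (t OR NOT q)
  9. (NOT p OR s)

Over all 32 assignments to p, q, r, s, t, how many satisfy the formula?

Satisfying assignments:
  p=F q=F r=F s=F t=F
  p=F q=F r=F s=F t=T
  p=F q=F r=F s=T t=F
  p=F q=F r=T s=F t=F
  p=F q=F r=T s=F t=T
  p=T q=F r=F s=T t=F
That's 6 in total.

6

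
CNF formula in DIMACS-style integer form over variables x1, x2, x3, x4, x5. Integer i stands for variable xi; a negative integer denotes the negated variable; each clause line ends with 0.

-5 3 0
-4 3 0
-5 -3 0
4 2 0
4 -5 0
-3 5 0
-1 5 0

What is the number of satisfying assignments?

Satisfying assignments:
  x1=F x2=T x3=F x4=F x5=F
That's 1 in total.

1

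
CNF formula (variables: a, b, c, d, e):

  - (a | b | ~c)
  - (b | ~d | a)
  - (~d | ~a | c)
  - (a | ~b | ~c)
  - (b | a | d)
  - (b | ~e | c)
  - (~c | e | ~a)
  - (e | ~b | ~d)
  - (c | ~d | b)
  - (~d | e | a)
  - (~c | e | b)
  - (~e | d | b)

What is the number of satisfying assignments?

9

Case analysis on b and a:
  b=1, a=1: remaining (c,d,e) ∈ {(0,0,0); (0,0,1); (1,0,1); (1,1,1)} — 4.
  b=1, a=0: remaining (c,d,e) ∈ {(0,0,0); (0,0,1); (0,1,1)} — 3.
  b=0, a=1: remaining (c,d,e) ∈ {(0,0,0); (1,1,1)} — 2.
  b=0, a=0: a clause becomes empty — 0.
Total: 4 + 3 + 2 + 0 = 9.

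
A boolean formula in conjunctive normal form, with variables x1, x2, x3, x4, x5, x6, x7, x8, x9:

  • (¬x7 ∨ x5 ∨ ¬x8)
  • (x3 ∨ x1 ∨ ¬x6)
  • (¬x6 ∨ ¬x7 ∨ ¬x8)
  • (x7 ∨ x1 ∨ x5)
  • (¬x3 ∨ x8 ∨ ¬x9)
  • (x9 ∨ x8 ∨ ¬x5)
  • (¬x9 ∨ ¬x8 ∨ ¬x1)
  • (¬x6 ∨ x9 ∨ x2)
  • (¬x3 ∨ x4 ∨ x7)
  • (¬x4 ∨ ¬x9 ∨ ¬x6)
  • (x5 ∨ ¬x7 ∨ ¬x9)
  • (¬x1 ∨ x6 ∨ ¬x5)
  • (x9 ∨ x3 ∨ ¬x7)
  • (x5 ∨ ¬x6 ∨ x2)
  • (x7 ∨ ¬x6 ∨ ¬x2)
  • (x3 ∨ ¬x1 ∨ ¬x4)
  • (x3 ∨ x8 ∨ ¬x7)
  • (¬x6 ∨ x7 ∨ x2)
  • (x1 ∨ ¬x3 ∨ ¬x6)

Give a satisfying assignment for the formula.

x1=0  x2=0  x3=1  x4=1  x5=1  x6=0  x7=0  x8=1  x9=0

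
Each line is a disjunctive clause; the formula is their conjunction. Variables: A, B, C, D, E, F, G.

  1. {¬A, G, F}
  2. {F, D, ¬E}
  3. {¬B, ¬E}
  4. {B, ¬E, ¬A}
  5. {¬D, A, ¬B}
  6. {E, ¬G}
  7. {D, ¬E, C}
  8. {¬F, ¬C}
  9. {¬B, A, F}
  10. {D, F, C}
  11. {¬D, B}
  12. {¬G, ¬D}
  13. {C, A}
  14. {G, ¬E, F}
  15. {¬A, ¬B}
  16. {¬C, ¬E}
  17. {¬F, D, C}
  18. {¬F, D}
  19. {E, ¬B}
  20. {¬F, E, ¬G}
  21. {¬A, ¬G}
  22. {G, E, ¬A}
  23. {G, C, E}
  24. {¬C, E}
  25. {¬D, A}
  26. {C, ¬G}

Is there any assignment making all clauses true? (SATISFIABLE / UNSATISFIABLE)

UNSATISFIABLE

E = True:
  propagation gives B=False, A=False, D=False, F=True; an empty clause results — contradiction.
E = False:
  propagation gives G=False, B=False, D=False, F=False; an empty clause results — contradiction.
Every branch closes, so no satisfying assignment exists.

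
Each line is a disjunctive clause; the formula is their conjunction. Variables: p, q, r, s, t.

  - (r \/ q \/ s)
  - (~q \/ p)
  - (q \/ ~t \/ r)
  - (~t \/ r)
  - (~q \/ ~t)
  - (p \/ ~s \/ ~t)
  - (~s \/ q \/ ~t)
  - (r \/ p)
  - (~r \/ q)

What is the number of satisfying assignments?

5

The models are:
  p=1 q=0 r=0 s=1 t=0
  p=1 q=1 r=0 s=0 t=0
  p=1 q=1 r=0 s=1 t=0
  p=1 q=1 r=1 s=0 t=0
  p=1 q=1 r=1 s=1 t=0
Count: 5.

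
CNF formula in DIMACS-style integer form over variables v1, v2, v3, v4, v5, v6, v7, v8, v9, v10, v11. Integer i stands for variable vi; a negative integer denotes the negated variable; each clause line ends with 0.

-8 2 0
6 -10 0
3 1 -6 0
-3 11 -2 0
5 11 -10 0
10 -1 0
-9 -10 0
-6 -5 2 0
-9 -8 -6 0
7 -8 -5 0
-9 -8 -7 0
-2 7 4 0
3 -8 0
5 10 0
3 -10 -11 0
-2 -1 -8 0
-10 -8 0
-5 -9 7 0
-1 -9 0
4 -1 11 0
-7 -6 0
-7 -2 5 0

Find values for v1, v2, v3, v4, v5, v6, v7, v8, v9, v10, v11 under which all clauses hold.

v1 = F, v2 = F, v3 = F, v4 = F, v5 = T, v6 = F, v7 = T, v8 = F, v9 = T, v10 = F, v11 = T

Check each clause:
  1. (v2 || !v8) — !v8 is true.
  2. (!v10 || v6) — !v10 is true.
  3. (v1 || !v6 || v3) — !v6 is true.
  4. (!v2 || v11 || !v3) — v11 is true.
  5. (v5 || v11 || !v10) — v11 is true.
  6. (v10 || !v1) — !v1 is true.
  7. (!v9 || !v10) — !v10 is true.
  8. (!v6 || v2 || !v5) — !v6 is true.
  9. (!v6 || !v9 || !v8) — !v8 is true.
  10. (!v5 || !v8 || v7) — !v8 is true.
  11. (!v9 || !v8 || !v7) — !v8 is true.
  12. (v4 || !v2 || v7) — !v2 is true.
  13. (v3 || !v8) — !v8 is true.
  14. (v5 || v10) — v5 is true.
  15. (v3 || !v10 || !v11) — !v10 is true.
  16. (!v1 || !v8 || !v2) — !v8 is true.
  17. (!v8 || !v10) — !v8 is true.
  18. (!v9 || v7 || !v5) — v7 is true.
  19. (!v1 || !v9) — !v1 is true.
  20. (!v1 || v11 || v4) — v11 is true.
  21. (!v7 || !v6) — !v6 is true.
  22. (!v7 || v5 || !v2) — v5 is true.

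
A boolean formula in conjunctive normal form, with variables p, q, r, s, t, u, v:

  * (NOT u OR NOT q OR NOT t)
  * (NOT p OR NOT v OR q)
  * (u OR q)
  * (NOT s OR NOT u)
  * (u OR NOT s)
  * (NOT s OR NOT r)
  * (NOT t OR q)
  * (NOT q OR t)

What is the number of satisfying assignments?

14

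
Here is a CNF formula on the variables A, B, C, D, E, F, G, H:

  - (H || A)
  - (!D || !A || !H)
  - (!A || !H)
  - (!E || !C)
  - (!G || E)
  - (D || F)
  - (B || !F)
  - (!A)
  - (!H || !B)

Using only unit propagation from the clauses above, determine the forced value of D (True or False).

True

(!A) stands alone — A = False.
(H || A) with A = False leaves only H, so H = True.
From (!H || !B) and H = True: B = False.
(!F || B): since B = False, the clause reduces to (!F). F = False.
In (F || D), F is now false; D must hold, so D = True.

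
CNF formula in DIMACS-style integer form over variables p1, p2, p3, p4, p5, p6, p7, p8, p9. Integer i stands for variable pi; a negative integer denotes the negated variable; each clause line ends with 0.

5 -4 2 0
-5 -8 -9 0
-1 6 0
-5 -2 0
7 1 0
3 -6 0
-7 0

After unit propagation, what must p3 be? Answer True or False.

(~p7) stands alone — p7 = False.
In (p1 \/ p7), p7 is now false; p1 must hold, so p1 = True.
From (~p1 \/ p6) and p1 = True: p6 = True.
From (~p6 \/ p3) and p6 = True: p3 = True.

True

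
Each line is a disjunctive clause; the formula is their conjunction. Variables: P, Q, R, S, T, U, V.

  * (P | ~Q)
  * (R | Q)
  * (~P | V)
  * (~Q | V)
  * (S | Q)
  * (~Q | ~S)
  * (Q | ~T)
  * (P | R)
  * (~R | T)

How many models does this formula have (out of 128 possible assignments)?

The models are:
  P=1 Q=1 R=0 S=0 T=0 U=0 V=1
  P=1 Q=1 R=0 S=0 T=0 U=1 V=1
  P=1 Q=1 R=0 S=0 T=1 U=0 V=1
  P=1 Q=1 R=0 S=0 T=1 U=1 V=1
  P=1 Q=1 R=1 S=0 T=1 U=0 V=1
  P=1 Q=1 R=1 S=0 T=1 U=1 V=1
That's 6 in total.

6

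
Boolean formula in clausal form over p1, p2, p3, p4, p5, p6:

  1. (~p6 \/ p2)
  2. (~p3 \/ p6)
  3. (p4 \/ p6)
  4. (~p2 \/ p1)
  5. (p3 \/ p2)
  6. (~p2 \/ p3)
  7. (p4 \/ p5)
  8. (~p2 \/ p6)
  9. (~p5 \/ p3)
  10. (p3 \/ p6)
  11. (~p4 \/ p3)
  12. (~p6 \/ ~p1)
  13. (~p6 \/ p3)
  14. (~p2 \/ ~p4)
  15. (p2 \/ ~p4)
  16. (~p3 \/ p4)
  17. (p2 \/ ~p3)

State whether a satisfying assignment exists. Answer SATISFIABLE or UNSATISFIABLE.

UNSATISFIABLE

p3 = True:
  propagation gives p6=True, p2=True, p1=True; an empty clause results — contradiction.
p3 = False:
  propagation gives p2=True; an empty clause results — contradiction.
Every branch closes, so no satisfying assignment exists.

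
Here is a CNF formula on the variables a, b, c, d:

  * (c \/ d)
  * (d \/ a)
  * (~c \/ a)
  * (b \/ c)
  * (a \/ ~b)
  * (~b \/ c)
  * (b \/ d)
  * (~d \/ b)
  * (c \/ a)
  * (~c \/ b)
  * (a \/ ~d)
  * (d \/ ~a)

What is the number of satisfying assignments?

1

The models are:
  a=T b=T c=T d=T
Count: 1.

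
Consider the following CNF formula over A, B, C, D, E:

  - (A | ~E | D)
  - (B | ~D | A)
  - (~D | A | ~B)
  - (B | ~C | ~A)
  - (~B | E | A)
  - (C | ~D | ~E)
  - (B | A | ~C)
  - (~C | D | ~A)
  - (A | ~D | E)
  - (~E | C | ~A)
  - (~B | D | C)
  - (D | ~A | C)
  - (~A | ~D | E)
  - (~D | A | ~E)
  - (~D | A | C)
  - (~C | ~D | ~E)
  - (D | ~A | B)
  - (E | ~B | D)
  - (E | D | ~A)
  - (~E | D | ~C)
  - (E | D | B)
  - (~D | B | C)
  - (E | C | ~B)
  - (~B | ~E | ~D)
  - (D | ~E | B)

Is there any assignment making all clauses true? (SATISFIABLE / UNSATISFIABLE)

UNSATISFIABLE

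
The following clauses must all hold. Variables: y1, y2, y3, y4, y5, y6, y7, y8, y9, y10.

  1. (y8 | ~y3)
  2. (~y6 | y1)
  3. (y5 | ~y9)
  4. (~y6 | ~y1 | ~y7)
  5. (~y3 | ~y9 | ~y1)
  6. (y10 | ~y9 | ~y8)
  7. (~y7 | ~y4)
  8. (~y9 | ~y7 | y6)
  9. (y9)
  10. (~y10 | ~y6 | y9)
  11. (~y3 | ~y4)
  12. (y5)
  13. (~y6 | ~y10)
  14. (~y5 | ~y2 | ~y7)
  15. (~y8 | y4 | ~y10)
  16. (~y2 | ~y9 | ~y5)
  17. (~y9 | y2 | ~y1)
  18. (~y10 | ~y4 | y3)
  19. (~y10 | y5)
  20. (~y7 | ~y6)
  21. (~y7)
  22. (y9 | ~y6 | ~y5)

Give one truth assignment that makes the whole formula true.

y1=False, y2=False, y3=False, y4=True, y5=True, y6=False, y7=False, y8=False, y9=True, y10=False

Check each clause:
  1. (y8 | ~y3) — ~y3 is true.
  2. (y1 | ~y6) — ~y6 is true.
  3. (~y9 | y5) — y5 is true.
  4. (~y1 | ~y6 | ~y7) — ~y7 is true.
  5. (~y3 | ~y9 | ~y1) — ~y3 is true.
  6. (y10 | ~y9 | ~y8) — ~y8 is true.
  7. (~y4 | ~y7) — ~y7 is true.
  8. (~y9 | ~y7 | y6) — ~y7 is true.
  9. (y9) — y9 is true.
  10. (~y10 | y9 | ~y6) — y9 is true.
  11. (~y3 | ~y4) — ~y3 is true.
  12. (y5) — y5 is true.
  13. (~y10 | ~y6) — ~y6 is true.
  14. (~y7 | ~y5 | ~y2) — ~y7 is true.
  15. (y4 | ~y8 | ~y10) — ~y8 is true.
  16. (~y5 | ~y9 | ~y2) — ~y2 is true.
  17. (~y1 | y2 | ~y9) — ~y1 is true.
  18. (y3 | ~y10 | ~y4) — ~y10 is true.
  19. (y5 | ~y10) — y5 is true.
  20. (~y6 | ~y7) — ~y7 is true.
  21. (~y7) — ~y7 is true.
  22. (~y6 | y9 | ~y5) — y9 is true.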